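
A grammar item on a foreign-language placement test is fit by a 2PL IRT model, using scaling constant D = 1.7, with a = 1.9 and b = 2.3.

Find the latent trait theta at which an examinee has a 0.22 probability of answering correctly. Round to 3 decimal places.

P(theta) = 1 / (1 + exp(−D·a(theta − b)))
logit = ln(0.2200/0.7800) = -1.2657
theta = b + logit/(1.7·a) = 2.3 + (-1.2657)/3.2300 = 1.9082

1.908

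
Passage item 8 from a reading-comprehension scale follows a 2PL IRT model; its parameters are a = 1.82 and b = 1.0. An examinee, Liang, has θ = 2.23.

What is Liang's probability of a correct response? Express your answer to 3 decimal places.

0.904

P(θ) = 1 / (1 + exp(−a(θ − b)))
Exponent: 1.82 × (2.23 − 1.0) = 2.2386
1/(1 + e^{-2.2386}) = 0.9037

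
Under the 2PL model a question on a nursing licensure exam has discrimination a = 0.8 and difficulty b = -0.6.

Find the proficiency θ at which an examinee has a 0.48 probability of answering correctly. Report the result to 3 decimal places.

-0.700

P(θ) = 1 / (1 + exp(−a(θ − b)))
logit = ln(0.4800/0.5200) = -0.0800
θ = b + logit/(a) = -0.6 + (-0.0800)/0.8000 = -0.7001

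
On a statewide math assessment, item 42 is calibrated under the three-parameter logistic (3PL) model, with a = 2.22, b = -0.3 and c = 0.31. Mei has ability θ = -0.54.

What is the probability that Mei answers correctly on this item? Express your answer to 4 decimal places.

P(θ) = c + (1 − c) · 1 / (1 + exp(−a(θ − b)))
Exponent: 2.22 × (-0.54 − (-0.3)) = -0.5328
1/(1 + e^{0.5328}) = 0.3699
P = 0.31 + 0.69 × 0.3699 = 0.5652

0.5652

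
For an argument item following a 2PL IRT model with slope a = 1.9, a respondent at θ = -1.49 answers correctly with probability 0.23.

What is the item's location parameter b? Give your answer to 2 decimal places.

P(θ) = 1 / (1 + exp(−a(θ − b)))
logit(0.23) = ln(0.23/0.77) = -1.2083
b = θ − logit/(a) = -1.49 − (-1.2083)/1.9000 = -0.8540

-0.85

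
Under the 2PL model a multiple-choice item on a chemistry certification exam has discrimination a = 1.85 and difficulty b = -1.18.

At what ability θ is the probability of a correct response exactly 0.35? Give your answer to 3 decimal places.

-1.515

P(θ) = 1 / (1 + exp(−a(θ − b)))
logit = ln(0.3500/0.6500) = -0.6190
θ = b + logit/(a) = -1.18 + (-0.6190)/1.8500 = -1.5146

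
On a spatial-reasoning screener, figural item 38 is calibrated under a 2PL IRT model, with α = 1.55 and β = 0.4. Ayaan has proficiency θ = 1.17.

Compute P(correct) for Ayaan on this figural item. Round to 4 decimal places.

P(θ) = 1 / (1 + exp(−α(θ − β)))
Exponent: 1.55 × (1.17 − 0.4) = 1.1935
1/(1 + e^{-1.1935}) = 0.7674

0.7674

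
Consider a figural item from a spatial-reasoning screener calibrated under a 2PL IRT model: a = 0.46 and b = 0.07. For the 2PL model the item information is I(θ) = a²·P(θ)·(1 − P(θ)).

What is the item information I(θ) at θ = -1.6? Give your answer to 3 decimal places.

P = 1/(1+e^{0.7682}) = 0.3169
P(1−P) = 0.3169 × 0.6831 = 0.2165
I = a² × P(1−P) = 0.46² × 0.2165 = 0.04580

0.046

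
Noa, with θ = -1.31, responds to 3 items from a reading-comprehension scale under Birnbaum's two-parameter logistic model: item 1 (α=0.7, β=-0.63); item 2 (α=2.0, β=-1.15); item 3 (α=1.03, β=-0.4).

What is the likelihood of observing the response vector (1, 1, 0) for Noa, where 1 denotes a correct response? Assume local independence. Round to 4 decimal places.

P(θ) = 1 / (1 + exp(−α(θ − β)))
P_1 = 1/(1+e^{0.4760}) = 0.3832
P_2 = 1/(1+e^{0.3200}) = 0.4207
P_3 = 1/(1+e^{0.9373}) = 0.2814
L = P_1 × P_2 × (1−P_3) = 0.3832 × 0.4207 × 0.7186 = 0.11583

0.1158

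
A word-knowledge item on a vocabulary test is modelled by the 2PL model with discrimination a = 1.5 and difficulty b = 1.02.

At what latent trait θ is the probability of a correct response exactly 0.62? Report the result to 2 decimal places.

1.35

P(θ) = 1 / (1 + exp(−a(θ − b)))
logit = ln(0.6200/0.3800) = 0.4895
θ = b + logit/(a) = 1.02 + 0.4895/1.5000 = 1.3464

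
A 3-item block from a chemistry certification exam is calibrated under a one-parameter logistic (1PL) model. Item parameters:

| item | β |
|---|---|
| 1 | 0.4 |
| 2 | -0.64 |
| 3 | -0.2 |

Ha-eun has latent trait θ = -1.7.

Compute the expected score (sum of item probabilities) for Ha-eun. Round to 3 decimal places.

0.549

P(θ) = 1 / (1 + exp(−(θ − β)))
P_1 = 1/(1+e^{2.1000}) = 0.1091
P_2 = 1/(1+e^{1.0600}) = 0.2573
P_3 = 1/(1+e^{1.5000}) = 0.1824
E[score] = 0.1091 + 0.2573 + 0.1824 = 0.5488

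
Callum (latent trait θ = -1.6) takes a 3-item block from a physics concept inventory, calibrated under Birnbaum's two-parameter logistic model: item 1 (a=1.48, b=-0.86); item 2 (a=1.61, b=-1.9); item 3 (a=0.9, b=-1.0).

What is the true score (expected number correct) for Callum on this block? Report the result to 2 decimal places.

P(θ) = 1 / (1 + exp(−a(θ − b)))
P_1 = 1/(1+e^{1.0952}) = 0.2506
P_2 = 1/(1+e^{-0.4830}) = 0.6185
P_3 = 1/(1+e^{0.5400}) = 0.3682
E[score] = 0.2506 + 0.6185 + 0.3682 = 1.2373

1.24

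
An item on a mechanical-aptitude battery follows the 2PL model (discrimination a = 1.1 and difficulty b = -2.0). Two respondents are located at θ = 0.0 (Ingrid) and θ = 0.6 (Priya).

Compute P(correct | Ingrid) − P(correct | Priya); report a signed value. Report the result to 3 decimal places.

-0.046

P(θ) = 1 / (1 + exp(−a(θ − b)))
P(Ingrid) = 0.9002  [exponent 2.2000]
P(Priya) = 0.9458  [exponent 2.8600]
Difference = 0.9002 − 0.9458 = -0.0456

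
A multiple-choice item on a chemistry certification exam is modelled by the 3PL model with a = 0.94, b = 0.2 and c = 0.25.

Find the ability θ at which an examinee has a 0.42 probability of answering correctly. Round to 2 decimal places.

P(θ) = c + (1 − c) · 1 / (1 + exp(−a(θ − b)))
Remove guessing floor: (0.42 − 0.25)/(1 − 0.25) = 0.2267
logit = ln(0.2267/0.7733) = -1.2272
θ = b + logit/(a) = 0.2 + (-1.2272)/0.9400 = -1.1056

-1.11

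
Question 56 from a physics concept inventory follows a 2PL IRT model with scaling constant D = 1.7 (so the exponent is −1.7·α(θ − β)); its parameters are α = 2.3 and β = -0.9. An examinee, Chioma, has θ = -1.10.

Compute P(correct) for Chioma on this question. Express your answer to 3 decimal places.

P(θ) = 1 / (1 + exp(−D·α(θ − β)))
Exponent: 1.7 × 2.3 × (-1.10 − (-0.9)) = -0.7820
1/(1 + e^{0.7820}) = 0.3139
P = 0.3139

0.314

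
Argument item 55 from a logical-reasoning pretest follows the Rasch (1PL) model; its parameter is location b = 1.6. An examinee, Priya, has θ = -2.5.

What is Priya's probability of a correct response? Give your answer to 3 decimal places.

0.016

P(θ) = 1 / (1 + exp(−(θ − b)))
Exponent: (-2.5 − 1.6) = -4.1000
1/(1 + e^{4.1000}) = 0.0163
P = 0.0163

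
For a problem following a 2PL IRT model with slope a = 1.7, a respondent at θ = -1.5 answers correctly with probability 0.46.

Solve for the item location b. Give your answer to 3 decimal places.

P(θ) = 1 / (1 + exp(−a(θ − b)))
logit(0.46) = ln(0.46/0.54) = -0.1603
b = θ − logit/(a) = -1.5 − (-0.1603)/1.7000 = -1.4057

-1.406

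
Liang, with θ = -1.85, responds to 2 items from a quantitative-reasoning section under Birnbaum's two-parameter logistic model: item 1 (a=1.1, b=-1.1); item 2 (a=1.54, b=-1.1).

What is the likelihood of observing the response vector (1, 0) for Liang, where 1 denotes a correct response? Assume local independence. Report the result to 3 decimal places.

P(θ) = 1 / (1 + exp(−a(θ − b)))
P_1 = 1/(1+e^{0.8250}) = 0.3047
P_2 = 1/(1+e^{1.1550}) = 0.2396
L = P_1 × (1−P_2) = 0.3047 × 0.7604 = 0.23170

0.232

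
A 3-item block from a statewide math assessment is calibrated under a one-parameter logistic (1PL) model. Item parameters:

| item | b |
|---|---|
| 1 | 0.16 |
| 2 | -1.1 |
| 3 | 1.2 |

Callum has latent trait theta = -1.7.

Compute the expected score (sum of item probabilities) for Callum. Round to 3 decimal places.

0.541

P(theta) = 1 / (1 + exp(−(theta − b)))
P_1 = 1/(1+e^{1.8600}) = 0.1347
P_2 = 1/(1+e^{0.6000}) = 0.3543
P_3 = 1/(1+e^{2.9000}) = 0.0522
E[score] = 0.1347 + 0.3543 + 0.0522 = 0.5412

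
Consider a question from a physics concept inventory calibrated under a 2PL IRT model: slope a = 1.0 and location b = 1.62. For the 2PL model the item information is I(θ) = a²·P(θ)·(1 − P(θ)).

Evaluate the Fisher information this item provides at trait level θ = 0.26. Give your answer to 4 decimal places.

0.1625

P = 1/(1+e^{1.3600}) = 0.2042
P(1−P) = 0.2042 × 0.7958 = 0.1625
I = a² × P(1−P) = 1.0² × 0.1625 = 0.16253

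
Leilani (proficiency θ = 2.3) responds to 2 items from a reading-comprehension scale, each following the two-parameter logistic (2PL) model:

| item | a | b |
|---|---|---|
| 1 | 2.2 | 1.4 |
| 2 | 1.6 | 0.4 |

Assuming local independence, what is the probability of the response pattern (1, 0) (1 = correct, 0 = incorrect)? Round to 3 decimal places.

0.040

P(θ) = 1 / (1 + exp(−a(θ − b)))
P_1 = 1/(1+e^{-1.9800}) = 0.8787
P_2 = 1/(1+e^{-3.0400}) = 0.9543
L = P_1 × (1−P_2) = 0.8787 × 0.0457 = 0.04011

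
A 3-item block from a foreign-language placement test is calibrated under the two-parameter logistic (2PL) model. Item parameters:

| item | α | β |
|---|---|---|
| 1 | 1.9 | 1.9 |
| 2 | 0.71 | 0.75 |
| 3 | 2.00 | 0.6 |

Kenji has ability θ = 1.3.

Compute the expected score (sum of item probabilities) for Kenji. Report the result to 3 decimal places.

1.641

P(θ) = 1 / (1 + exp(−α(θ − β)))
P_1 = 1/(1+e^{1.1400}) = 0.2423
P_2 = 1/(1+e^{-0.3905}) = 0.5964
P_3 = 1/(1+e^{-1.4000}) = 0.8022
E[score] = 0.2423 + 0.5964 + 0.8022 = 1.6409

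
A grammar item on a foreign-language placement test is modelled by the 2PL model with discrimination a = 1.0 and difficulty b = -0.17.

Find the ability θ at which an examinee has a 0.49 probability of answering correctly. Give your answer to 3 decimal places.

P(θ) = 1 / (1 + exp(−a(θ − b)))
logit = ln(0.4900/0.5100) = -0.0400
θ = b + logit/(a) = -0.17 + (-0.0400)/1.0000 = -0.2100

-0.210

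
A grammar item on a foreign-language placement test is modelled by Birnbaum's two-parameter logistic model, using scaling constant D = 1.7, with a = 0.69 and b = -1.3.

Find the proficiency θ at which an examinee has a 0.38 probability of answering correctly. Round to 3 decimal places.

-1.717

P(θ) = 1 / (1 + exp(−D·a(θ − b)))
logit = ln(0.3800/0.6200) = -0.4895
θ = b + logit/(1.7·a) = -1.3 + (-0.4895)/1.1730 = -1.7173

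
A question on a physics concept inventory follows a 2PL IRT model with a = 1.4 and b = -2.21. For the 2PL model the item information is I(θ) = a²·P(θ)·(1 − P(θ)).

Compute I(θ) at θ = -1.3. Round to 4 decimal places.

0.3348

P = 1/(1+e^{-1.2740}) = 0.7814
P(1−P) = 0.7814 × 0.2186 = 0.1708
I = a² × P(1−P) = 1.4² × 0.1708 = 0.33477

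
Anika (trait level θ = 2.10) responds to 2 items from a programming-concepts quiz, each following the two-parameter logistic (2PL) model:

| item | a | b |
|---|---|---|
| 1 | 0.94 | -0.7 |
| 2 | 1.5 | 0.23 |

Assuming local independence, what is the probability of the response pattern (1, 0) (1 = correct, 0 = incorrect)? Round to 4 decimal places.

0.0532

P(θ) = 1 / (1 + exp(−a(θ − b)))
P_1 = 1/(1+e^{-2.6320}) = 0.9329
P_2 = 1/(1+e^{-2.8050}) = 0.9429
L = P_1 × (1−P_2) = 0.9329 × 0.0571 = 0.05323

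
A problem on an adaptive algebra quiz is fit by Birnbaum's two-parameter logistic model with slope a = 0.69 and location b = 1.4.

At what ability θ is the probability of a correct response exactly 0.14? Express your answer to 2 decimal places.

P(θ) = 1 / (1 + exp(−a(θ − b)))
logit = ln(0.1400/0.8600) = -1.8153
θ = b + logit/(a) = 1.4 + (-1.8153)/0.6900 = -1.2309

-1.23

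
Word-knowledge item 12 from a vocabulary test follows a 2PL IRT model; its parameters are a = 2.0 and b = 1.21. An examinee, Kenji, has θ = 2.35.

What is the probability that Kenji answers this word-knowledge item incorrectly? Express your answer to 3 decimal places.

P(θ) = 1 / (1 + exp(−a(θ − b)))
Exponent: 2.0 × (2.35 − 1.21) = 2.2800
1/(1 + e^{-2.2800}) = 0.9072
P(incorrect) = 1 − 0.9072 = 0.0928

0.093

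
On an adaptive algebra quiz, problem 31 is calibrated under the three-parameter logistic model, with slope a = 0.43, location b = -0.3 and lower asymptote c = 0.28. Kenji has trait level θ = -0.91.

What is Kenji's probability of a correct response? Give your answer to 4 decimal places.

P(θ) = c + (1 − c) · 1 / (1 + exp(−a(θ − b)))
Exponent: 0.43 × (-0.91 − (-0.3)) = -0.2623
1/(1 + e^{0.2623}) = 0.4348
P = 0.28 + 0.72 × 0.4348 = 0.5931

0.5931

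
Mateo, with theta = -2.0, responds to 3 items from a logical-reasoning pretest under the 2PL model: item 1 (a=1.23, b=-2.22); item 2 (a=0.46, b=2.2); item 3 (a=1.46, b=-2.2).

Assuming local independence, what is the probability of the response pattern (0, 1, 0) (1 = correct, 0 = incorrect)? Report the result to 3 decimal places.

0.023

P(theta) = 1 / (1 + exp(−a(theta − b)))
P_1 = 1/(1+e^{-0.2706}) = 0.5672
P_2 = 1/(1+e^{1.9320}) = 0.1265
P_3 = 1/(1+e^{-0.2920}) = 0.5725
L = (1−P_1) × P_2 × (1−P_3) = 0.4328 × 0.1265 × 0.4275 = 0.02341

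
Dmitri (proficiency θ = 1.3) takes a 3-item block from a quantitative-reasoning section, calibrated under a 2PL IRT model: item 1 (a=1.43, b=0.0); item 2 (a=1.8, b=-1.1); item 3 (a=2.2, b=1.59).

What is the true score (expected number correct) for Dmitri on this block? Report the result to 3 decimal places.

2.198

P(θ) = 1 / (1 + exp(−a(θ − b)))
P_1 = 1/(1+e^{-1.8590}) = 0.8652
P_2 = 1/(1+e^{-4.3200}) = 0.9869
P_3 = 1/(1+e^{0.6380}) = 0.3457
E[score] = 0.8652 + 0.9869 + 0.3457 = 2.1978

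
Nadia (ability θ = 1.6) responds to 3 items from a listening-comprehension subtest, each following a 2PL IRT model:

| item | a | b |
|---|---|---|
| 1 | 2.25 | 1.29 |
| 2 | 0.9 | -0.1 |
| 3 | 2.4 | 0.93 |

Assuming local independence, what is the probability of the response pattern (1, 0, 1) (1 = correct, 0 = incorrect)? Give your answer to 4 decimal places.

P(θ) = 1 / (1 + exp(−a(θ − b)))
P_1 = 1/(1+e^{-0.6975}) = 0.6676
P_2 = 1/(1+e^{-1.5300}) = 0.8220
P_3 = 1/(1+e^{-1.6080}) = 0.8331
L = P_1 × (1−P_2) × P_3 = 0.6676 × 0.1780 × 0.8331 = 0.09901

0.0990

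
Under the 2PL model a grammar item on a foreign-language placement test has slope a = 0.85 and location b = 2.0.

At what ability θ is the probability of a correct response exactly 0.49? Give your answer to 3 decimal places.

P(θ) = 1 / (1 + exp(−a(θ − b)))
logit = ln(0.4900/0.5100) = -0.0400
θ = b + logit/(a) = 2.0 + (-0.0400)/0.8500 = 1.9529

1.953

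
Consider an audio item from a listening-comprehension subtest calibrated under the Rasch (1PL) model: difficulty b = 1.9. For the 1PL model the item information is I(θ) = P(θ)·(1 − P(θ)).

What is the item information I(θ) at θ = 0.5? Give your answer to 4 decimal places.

P = 1/(1+e^{1.4000}) = 0.1978
P(1−P) = 0.1978 × 0.8022 = 0.1587
I = P(1−P) = 0.15868

0.1587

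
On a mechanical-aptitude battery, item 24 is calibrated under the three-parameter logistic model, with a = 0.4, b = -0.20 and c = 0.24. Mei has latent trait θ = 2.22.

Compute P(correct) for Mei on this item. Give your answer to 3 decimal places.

P(θ) = c + (1 − c) · 1 / (1 + exp(−a(θ − b)))
Exponent: 0.4 × (2.22 − (-0.20)) = 0.9680
1/(1 + e^{-0.9680}) = 0.7247
P = 0.24 + 0.76 × 0.7247 = 0.7908

0.791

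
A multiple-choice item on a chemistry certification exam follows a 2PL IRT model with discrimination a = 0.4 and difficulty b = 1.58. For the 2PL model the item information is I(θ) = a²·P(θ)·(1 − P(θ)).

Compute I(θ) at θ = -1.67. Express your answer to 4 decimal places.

0.0269

P = 1/(1+e^{1.3000}) = 0.2142
P(1−P) = 0.2142 × 0.7858 = 0.1683
I = a² × P(1−P) = 0.4² × 0.1683 = 0.02693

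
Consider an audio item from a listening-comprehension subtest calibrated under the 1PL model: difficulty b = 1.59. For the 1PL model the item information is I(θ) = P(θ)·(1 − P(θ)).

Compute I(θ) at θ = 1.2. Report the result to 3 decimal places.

0.241

P = 1/(1+e^{0.3900}) = 0.4037
P(1−P) = 0.4037 × 0.5963 = 0.2407
I = P(1−P) = 0.24073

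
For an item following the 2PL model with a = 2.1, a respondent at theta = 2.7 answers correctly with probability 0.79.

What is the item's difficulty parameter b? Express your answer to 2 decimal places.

P(theta) = 1 / (1 + exp(−a(theta − b)))
logit(0.79) = ln(0.79/0.21) = 1.3249
b = theta − logit/(a) = 2.7 − 1.3249/2.1000 = 2.0691

2.07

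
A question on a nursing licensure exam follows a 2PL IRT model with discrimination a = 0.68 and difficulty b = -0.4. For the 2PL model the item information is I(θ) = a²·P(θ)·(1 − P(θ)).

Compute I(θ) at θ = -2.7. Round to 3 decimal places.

P = 1/(1+e^{1.5640}) = 0.1731
P(1−P) = 0.1731 × 0.8269 = 0.1431
I = a² × P(1−P) = 0.68² × 0.1431 = 0.06618

0.066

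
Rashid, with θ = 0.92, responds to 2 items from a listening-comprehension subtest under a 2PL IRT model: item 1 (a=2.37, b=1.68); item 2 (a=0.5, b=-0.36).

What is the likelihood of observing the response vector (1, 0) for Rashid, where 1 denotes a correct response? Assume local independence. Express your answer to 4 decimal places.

0.0489

P(θ) = 1 / (1 + exp(−a(θ − b)))
P_1 = 1/(1+e^{1.8012}) = 0.1417
P_2 = 1/(1+e^{-0.6400}) = 0.6548
L = P_1 × (1−P_2) = 0.1417 × 0.3452 = 0.04892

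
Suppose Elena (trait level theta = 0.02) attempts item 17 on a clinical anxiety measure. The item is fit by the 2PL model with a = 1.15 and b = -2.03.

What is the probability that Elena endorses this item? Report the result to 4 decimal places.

0.9135

P(theta) = 1 / (1 + exp(−a(theta − b)))
Exponent: 1.15 × (0.02 − (-2.03)) = 2.3575
1/(1 + e^{-2.3575}) = 0.9135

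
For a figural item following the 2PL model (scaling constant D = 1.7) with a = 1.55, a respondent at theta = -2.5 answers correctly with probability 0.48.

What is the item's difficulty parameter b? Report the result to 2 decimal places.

-2.47

P(theta) = 1 / (1 + exp(−D·a(theta − b)))
logit(0.48) = ln(0.48/0.52) = -0.0800
b = theta − logit/(1.7·a) = -2.5 − (-0.0800)/2.6350 = -2.4696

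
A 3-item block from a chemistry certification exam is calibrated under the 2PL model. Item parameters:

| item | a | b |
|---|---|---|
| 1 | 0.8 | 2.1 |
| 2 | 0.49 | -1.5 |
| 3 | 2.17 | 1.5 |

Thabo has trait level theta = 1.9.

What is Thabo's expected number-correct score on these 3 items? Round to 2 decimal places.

2.01

P(theta) = 1 / (1 + exp(−a(theta − b)))
P_1 = 1/(1+e^{0.1600}) = 0.4601
P_2 = 1/(1+e^{-1.6660}) = 0.8410
P_3 = 1/(1+e^{-0.8680}) = 0.7043
E[score] = 0.4601 + 0.8410 + 0.7043 = 2.0055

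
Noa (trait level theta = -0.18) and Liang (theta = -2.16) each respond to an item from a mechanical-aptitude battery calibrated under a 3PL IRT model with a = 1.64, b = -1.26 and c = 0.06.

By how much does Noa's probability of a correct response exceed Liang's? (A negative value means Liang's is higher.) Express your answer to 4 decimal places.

P(theta) = c + (1 − c) · 1 / (1 + exp(−a(theta − b)))
P(Noa) = 0.8633  [exponent 1.7712]
P(Liang) = 0.2349  [exponent -1.4760]
Difference = 0.8633 − 0.2349 = 0.6285

0.6285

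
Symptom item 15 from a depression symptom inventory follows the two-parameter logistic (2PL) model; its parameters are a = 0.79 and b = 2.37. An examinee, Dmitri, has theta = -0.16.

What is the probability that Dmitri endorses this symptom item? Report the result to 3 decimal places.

P(theta) = 1 / (1 + exp(−a(theta − b)))
Exponent: 0.79 × (-0.16 − 2.37) = -1.9987
1/(1 + e^{1.9987}) = 0.1193

0.119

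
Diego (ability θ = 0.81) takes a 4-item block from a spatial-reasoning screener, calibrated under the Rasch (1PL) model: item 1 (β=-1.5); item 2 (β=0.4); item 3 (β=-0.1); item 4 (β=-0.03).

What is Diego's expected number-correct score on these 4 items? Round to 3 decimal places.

2.922

P(θ) = 1 / (1 + exp(−(θ − β)))
P_1 = 1/(1+e^{-2.3100}) = 0.9097
P_2 = 1/(1+e^{-0.4100}) = 0.6011
P_3 = 1/(1+e^{-0.9100}) = 0.7130
P_4 = 1/(1+e^{-0.8400}) = 0.6985
E[score] = 0.9097 + 0.6011 + 0.7130 + 0.6985 = 2.9223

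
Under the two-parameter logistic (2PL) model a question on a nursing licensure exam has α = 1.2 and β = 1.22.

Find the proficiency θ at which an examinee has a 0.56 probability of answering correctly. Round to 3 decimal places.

P(θ) = 1 / (1 + exp(−α(θ − β)))
logit = ln(0.5600/0.4400) = 0.2412
θ = β + logit/(α) = 1.22 + 0.2412/1.2000 = 1.4210

1.421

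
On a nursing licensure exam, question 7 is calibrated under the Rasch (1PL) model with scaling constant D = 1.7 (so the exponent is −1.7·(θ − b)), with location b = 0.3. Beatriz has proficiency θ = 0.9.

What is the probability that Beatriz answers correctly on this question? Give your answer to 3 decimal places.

P(θ) = 1 / (1 + exp(−D·(θ − b)))
Exponent: 1.7 × (0.9 − 0.3) = 1.0200
1/(1 + e^{-1.0200}) = 0.7350
P = 0.7350

0.735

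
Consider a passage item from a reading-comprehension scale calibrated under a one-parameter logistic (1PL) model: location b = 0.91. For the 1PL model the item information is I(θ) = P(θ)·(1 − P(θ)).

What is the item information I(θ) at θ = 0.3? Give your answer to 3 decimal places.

0.228

P = 1/(1+e^{0.6100}) = 0.3521
P(1−P) = 0.3521 × 0.6479 = 0.2281
I = P(1−P) = 0.22811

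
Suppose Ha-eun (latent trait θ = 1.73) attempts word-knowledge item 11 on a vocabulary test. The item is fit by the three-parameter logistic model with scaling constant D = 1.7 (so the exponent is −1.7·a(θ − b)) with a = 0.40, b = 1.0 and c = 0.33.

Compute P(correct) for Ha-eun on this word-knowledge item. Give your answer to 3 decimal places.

P(θ) = c + (1 − c) · 1 / (1 + exp(−D·a(θ − b)))
Exponent: 1.7 × 0.40 × (1.73 − 1.0) = 0.4964
1/(1 + e^{-0.4964}) = 0.6216
P = 0.33 + 0.67 × 0.6216 = 0.7465

0.746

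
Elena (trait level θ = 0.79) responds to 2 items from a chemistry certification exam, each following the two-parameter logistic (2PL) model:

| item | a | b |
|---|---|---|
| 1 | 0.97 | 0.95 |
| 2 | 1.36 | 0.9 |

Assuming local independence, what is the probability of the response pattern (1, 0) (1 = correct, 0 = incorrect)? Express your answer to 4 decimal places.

P(θ) = 1 / (1 + exp(−a(θ − b)))
P_1 = 1/(1+e^{0.1552}) = 0.4613
P_2 = 1/(1+e^{0.1496}) = 0.4627
L = P_1 × (1−P_2) = 0.4613 × 0.5373 = 0.24786

0.2479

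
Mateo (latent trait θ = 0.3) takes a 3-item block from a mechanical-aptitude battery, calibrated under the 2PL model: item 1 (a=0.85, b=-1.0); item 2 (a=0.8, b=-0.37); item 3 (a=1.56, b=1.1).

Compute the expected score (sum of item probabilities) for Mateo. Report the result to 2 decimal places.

1.61

P(θ) = 1 / (1 + exp(−a(θ − b)))
P_1 = 1/(1+e^{-1.1050}) = 0.7512
P_2 = 1/(1+e^{-0.5360}) = 0.6309
P_3 = 1/(1+e^{1.2480}) = 0.2230
E[score] = 0.7512 + 0.6309 + 0.2230 = 1.6051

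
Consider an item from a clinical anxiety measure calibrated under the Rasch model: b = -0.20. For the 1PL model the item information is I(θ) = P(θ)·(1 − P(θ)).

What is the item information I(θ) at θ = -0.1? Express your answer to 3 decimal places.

0.249

P = 1/(1+e^{-0.1000}) = 0.5250
P(1−P) = 0.5250 × 0.4750 = 0.2494
I = P(1−P) = 0.24938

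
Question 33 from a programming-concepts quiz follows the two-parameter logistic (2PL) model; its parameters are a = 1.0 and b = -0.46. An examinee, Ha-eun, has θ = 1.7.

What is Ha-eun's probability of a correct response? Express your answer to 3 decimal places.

0.897

P(θ) = 1 / (1 + exp(−a(θ − b)))
Exponent: 1.0 × (1.7 − (-0.46)) = 2.1600
1/(1 + e^{-2.1600}) = 0.8966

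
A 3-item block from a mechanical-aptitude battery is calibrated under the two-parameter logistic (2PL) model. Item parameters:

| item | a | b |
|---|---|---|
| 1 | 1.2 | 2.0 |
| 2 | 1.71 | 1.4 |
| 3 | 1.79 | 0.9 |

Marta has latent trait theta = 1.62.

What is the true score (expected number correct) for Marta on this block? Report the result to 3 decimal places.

P(theta) = 1 / (1 + exp(−a(theta − b)))
P_1 = 1/(1+e^{0.4560}) = 0.3879
P_2 = 1/(1+e^{-0.3762}) = 0.5930
P_3 = 1/(1+e^{-1.2888}) = 0.7839
E[score] = 0.3879 + 0.5930 + 0.7839 = 1.7648

1.765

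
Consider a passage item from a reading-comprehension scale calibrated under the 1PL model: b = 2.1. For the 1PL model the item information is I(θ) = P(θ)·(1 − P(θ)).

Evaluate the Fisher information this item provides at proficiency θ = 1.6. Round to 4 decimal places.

P = 1/(1+e^{0.5000}) = 0.3775
P(1−P) = 0.3775 × 0.6225 = 0.2350
I = P(1−P) = 0.23500

0.2350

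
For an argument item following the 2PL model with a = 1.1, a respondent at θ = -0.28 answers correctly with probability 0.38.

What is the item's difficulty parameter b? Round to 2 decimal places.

0.17

P(θ) = 1 / (1 + exp(−a(θ − b)))
logit(0.38) = ln(0.38/0.62) = -0.4895
b = θ − logit/(a) = -0.28 − (-0.4895)/1.1000 = 0.1650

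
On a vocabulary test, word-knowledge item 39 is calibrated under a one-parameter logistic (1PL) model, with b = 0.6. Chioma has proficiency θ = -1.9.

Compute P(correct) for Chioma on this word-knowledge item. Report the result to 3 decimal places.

P(θ) = 1 / (1 + exp(−(θ − b)))
Exponent: (-1.9 − 0.6) = -2.5000
1/(1 + e^{2.5000}) = 0.0759
P = 0.0759

0.076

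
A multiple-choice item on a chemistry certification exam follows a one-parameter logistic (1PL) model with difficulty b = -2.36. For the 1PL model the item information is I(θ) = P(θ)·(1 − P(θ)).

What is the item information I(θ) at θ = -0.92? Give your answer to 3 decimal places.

P = 1/(1+e^{-1.4400}) = 0.8085
P(1−P) = 0.8085 × 0.1915 = 0.1549
I = P(1−P) = 0.15486

0.155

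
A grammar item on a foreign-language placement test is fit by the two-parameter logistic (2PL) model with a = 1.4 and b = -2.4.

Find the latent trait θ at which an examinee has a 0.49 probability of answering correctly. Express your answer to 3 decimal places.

-2.429

P(θ) = 1 / (1 + exp(−a(θ − b)))
logit = ln(0.4900/0.5100) = -0.0400
θ = b + logit/(a) = -2.4 + (-0.0400)/1.4000 = -2.4286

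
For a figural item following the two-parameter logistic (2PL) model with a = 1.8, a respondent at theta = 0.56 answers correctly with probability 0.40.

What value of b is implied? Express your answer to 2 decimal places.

0.79

P(theta) = 1 / (1 + exp(−a(theta − b)))
logit(0.40) = ln(0.40/0.60) = -0.4055
b = theta − logit/(a) = 0.56 − (-0.4055)/1.8000 = 0.7853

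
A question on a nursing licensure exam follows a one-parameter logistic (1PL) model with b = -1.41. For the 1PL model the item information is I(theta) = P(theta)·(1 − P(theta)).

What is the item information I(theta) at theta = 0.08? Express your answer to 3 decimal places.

0.150

P = 1/(1+e^{-1.4900}) = 0.8161
P(1−P) = 0.8161 × 0.1839 = 0.1501
I = P(1−P) = 0.15009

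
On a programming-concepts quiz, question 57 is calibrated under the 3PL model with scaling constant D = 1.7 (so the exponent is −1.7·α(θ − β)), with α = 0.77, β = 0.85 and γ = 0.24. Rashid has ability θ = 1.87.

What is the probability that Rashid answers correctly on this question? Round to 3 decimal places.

0.842

P(θ) = γ + (1 − γ) · 1 / (1 + exp(−D·α(θ − β)))
Exponent: 1.7 × 0.77 × (1.87 − 0.85) = 1.3352
1/(1 + e^{-1.3352}) = 0.7917
P = 0.24 + 0.76 × 0.7917 = 0.8417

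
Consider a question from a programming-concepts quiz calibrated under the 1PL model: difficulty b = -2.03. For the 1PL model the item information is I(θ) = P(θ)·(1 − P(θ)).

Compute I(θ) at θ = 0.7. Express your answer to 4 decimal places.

P = 1/(1+e^{-2.7300}) = 0.9388
P(1−P) = 0.9388 × 0.0612 = 0.0575
I = P(1−P) = 0.05748

0.0575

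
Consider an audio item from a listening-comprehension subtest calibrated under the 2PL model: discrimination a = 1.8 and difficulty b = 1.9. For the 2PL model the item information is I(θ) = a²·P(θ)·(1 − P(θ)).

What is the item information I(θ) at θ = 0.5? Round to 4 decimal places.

P = 1/(1+e^{2.5200}) = 0.0745
P(1−P) = 0.0745 × 0.9255 = 0.0689
I = a² × P(1−P) = 1.8² × 0.0689 = 0.22331

0.2233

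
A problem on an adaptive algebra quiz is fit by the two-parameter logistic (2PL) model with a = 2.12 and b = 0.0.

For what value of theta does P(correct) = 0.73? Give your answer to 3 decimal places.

P(theta) = 1 / (1 + exp(−a(theta − b)))
logit = ln(0.7300/0.2700) = 0.9946
theta = b + logit/(a) = 0.0 + 0.9946/2.1200 = 0.4692

0.469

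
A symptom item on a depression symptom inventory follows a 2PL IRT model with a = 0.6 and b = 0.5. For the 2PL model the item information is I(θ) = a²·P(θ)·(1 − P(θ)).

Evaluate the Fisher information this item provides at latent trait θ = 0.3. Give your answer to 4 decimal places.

0.0897

P = 1/(1+e^{0.1200}) = 0.4700
P(1−P) = 0.4700 × 0.5300 = 0.2491
I = a² × P(1−P) = 0.6² × 0.2491 = 0.08968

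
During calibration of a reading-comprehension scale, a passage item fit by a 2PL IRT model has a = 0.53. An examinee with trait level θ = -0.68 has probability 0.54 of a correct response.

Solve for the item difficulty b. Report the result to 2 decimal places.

-0.98

P(θ) = 1 / (1 + exp(−a(θ − b)))
logit(0.54) = ln(0.54/0.46) = 0.1603
b = θ − logit/(a) = -0.68 − 0.1603/0.5300 = -0.9825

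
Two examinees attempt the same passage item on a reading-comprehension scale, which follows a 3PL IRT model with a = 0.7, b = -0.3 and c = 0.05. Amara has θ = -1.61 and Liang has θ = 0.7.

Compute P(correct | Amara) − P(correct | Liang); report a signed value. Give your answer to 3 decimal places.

P(θ) = c + (1 − c) · 1 / (1 + exp(−a(θ − b)))
P(Amara) = 0.3213  [exponent -0.9170]
P(Liang) = 0.6848  [exponent 0.7000]
Difference = 0.3213 − 0.6848 = -0.3635

-0.363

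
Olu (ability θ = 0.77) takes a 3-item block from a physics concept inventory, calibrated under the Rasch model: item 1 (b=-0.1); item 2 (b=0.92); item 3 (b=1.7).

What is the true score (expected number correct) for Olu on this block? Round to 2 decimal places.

P(θ) = 1 / (1 + exp(−(θ − b)))
P_1 = 1/(1+e^{-0.8700}) = 0.7047
P_2 = 1/(1+e^{0.1500}) = 0.4626
P_3 = 1/(1+e^{0.9300}) = 0.2829
E[score] = 0.7047 + 0.4626 + 0.2829 = 1.4502

1.45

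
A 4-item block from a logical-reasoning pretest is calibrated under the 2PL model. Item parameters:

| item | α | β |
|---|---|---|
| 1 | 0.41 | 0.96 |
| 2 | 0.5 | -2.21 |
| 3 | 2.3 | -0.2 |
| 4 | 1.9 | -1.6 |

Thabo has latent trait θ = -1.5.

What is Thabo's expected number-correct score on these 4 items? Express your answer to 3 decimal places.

1.450

P(θ) = 1 / (1 + exp(−α(θ − β)))
P_1 = 1/(1+e^{1.0086}) = 0.2673
P_2 = 1/(1+e^{-0.3550}) = 0.5878
P_3 = 1/(1+e^{2.9900}) = 0.0479
P_4 = 1/(1+e^{-0.1900}) = 0.5474
E[score] = 0.2673 + 0.5878 + 0.0479 + 0.5474 = 1.4503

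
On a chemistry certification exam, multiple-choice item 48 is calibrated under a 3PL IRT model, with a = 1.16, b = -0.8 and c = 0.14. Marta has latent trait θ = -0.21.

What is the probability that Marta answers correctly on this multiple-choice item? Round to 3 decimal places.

P(θ) = c + (1 − c) · 1 / (1 + exp(−a(θ − b)))
Exponent: 1.16 × (-0.21 − (-0.8)) = 0.6844
1/(1 + e^{-0.6844}) = 0.6647
P = 0.14 + 0.86 × 0.6647 = 0.7117

0.712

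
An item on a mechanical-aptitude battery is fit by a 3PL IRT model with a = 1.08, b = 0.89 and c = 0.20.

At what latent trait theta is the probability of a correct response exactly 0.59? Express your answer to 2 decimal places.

P(theta) = c + (1 − c) · 1 / (1 + exp(−a(theta − b)))
Remove guessing floor: (0.59 − 0.20)/(1 − 0.20) = 0.4875
logit = ln(0.4875/0.5125) = -0.0500
theta = b + logit/(a) = 0.89 + (-0.0500)/1.0800 = 0.8437

0.84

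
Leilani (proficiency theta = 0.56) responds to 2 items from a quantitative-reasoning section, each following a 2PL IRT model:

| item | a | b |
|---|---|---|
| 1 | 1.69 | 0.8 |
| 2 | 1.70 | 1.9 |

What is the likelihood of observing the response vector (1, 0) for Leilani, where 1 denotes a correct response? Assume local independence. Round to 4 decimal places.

0.3628

P(theta) = 1 / (1 + exp(−a(theta − b)))
P_1 = 1/(1+e^{0.4056}) = 0.4000
P_2 = 1/(1+e^{2.2780}) = 0.0930
L = P_1 × (1−P_2) = 0.4000 × 0.9070 = 0.36279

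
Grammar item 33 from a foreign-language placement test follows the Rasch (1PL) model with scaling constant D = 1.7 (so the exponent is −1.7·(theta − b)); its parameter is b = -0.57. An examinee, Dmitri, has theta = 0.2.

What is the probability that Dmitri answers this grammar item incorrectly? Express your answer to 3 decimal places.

0.213

P(theta) = 1 / (1 + exp(−D·(theta − b)))
Exponent: 1.7 × (0.2 − (-0.57)) = 1.3090
1/(1 + e^{-1.3090}) = 0.7873
P = 0.7873
P(incorrect) = 1 − 0.7873 = 0.2127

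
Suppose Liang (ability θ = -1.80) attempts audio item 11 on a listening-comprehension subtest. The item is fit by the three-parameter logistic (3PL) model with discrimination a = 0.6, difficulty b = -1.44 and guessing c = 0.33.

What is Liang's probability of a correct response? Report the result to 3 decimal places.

0.629

P(θ) = c + (1 − c) · 1 / (1 + exp(−a(θ − b)))
Exponent: 0.6 × (-1.80 − (-1.44)) = -0.2160
1/(1 + e^{0.2160}) = 0.4462
P = 0.33 + 0.67 × 0.4462 = 0.6290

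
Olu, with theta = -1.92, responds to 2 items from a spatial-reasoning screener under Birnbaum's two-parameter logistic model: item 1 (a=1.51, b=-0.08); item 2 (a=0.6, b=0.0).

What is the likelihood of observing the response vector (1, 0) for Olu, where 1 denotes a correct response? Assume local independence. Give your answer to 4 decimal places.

0.0445

P(theta) = 1 / (1 + exp(−a(theta − b)))
P_1 = 1/(1+e^{2.7784}) = 0.0585
P_2 = 1/(1+e^{1.1520}) = 0.2401
L = P_1 × (1−P_2) = 0.0585 × 0.7599 = 0.04445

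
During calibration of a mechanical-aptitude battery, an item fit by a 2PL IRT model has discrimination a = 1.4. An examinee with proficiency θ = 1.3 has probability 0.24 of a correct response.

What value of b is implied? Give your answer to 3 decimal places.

P(θ) = 1 / (1 + exp(−a(θ − b)))
logit(0.24) = ln(0.24/0.76) = -1.1527
b = θ − logit/(a) = 1.3 − (-1.1527)/1.4000 = 2.1233

2.123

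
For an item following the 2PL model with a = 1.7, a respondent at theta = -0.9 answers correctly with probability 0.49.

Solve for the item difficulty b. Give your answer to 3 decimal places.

P(theta) = 1 / (1 + exp(−a(theta − b)))
logit(0.49) = ln(0.49/0.51) = -0.0400
b = theta − logit/(a) = -0.9 − (-0.0400)/1.7000 = -0.8765

-0.876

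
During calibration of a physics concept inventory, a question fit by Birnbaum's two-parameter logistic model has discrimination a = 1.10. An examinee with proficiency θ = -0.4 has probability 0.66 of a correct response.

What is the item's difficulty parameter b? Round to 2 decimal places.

P(θ) = 1 / (1 + exp(−a(θ − b)))
logit(0.66) = ln(0.66/0.34) = 0.6633
b = θ − logit/(a) = -0.4 − 0.6633/1.1000 = -1.0030

-1.00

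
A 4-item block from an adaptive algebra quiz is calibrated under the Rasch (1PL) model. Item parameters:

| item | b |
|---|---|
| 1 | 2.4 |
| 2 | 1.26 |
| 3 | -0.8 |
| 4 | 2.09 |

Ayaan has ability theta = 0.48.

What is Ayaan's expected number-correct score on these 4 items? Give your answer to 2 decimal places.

P(theta) = 1 / (1 + exp(−(theta − b)))
P_1 = 1/(1+e^{1.9200}) = 0.1279
P_2 = 1/(1+e^{0.7800}) = 0.3143
P_3 = 1/(1+e^{-1.2800}) = 0.7824
P_4 = 1/(1+e^{1.6100}) = 0.1666
E[score] = 0.1279 + 0.3143 + 0.7824 + 0.1666 = 1.3912

1.39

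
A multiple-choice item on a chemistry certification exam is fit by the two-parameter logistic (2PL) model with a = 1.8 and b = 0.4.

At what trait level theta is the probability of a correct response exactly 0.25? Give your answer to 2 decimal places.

-0.21

P(theta) = 1 / (1 + exp(−a(theta − b)))
logit = ln(0.2500/0.7500) = -1.0986
theta = b + logit/(a) = 0.4 + (-1.0986)/1.8000 = -0.2103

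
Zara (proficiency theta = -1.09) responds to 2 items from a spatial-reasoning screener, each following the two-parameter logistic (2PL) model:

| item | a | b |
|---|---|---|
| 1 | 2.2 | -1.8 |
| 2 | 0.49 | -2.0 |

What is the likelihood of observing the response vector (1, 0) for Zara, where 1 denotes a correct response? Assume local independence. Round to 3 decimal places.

0.323

P(theta) = 1 / (1 + exp(−a(theta − b)))
P_1 = 1/(1+e^{-1.5620}) = 0.8266
P_2 = 1/(1+e^{-0.4459}) = 0.6097
L = P_1 × (1−P_2) = 0.8266 × 0.3903 = 0.32267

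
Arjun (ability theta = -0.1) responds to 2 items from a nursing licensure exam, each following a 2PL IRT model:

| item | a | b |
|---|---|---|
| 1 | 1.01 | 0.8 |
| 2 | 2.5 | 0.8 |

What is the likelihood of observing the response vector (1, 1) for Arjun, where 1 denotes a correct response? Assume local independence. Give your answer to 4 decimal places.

0.0274

P(theta) = 1 / (1 + exp(−a(theta − b)))
P_1 = 1/(1+e^{0.9090}) = 0.2872
P_2 = 1/(1+e^{2.2500}) = 0.0953
L = P_1 × P_2 = 0.2872 × 0.0953 = 0.02738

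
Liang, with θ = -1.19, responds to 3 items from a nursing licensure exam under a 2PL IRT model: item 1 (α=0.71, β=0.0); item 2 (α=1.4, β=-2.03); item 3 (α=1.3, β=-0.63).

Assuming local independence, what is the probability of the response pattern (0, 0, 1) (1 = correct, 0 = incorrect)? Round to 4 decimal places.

0.0537

P(θ) = 1 / (1 + exp(−α(θ − β)))
P_1 = 1/(1+e^{0.8449}) = 0.3005
P_2 = 1/(1+e^{-1.1760}) = 0.7642
P_3 = 1/(1+e^{0.7280}) = 0.3256
L = (1−P_1) × (1−P_2) × P_3 = 0.6995 × 0.2358 × 0.3256 = 0.05370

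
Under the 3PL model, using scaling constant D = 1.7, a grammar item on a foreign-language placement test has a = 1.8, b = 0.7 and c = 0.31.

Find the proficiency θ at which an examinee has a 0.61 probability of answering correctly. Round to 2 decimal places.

P(θ) = c + (1 − c) · 1 / (1 + exp(−D·a(θ − b)))
Remove guessing floor: (0.61 − 0.31)/(1 − 0.31) = 0.4348
logit = ln(0.4348/0.5652) = -0.2624
θ = b + logit/(1.7·a) = 0.7 + (-0.2624)/3.0600 = 0.6143

0.61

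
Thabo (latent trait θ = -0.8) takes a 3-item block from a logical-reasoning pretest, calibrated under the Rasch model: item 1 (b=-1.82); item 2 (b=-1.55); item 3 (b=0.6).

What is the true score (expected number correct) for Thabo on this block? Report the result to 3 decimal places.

P(θ) = 1 / (1 + exp(−(θ − b)))
P_1 = 1/(1+e^{-1.0200}) = 0.7350
P_2 = 1/(1+e^{-0.7500}) = 0.6792
P_3 = 1/(1+e^{1.4000}) = 0.1978
E[score] = 0.7350 + 0.6792 + 0.1978 = 1.6120

1.612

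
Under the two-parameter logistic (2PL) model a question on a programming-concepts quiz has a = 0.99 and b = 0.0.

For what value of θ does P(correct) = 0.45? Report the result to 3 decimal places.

-0.203

P(θ) = 1 / (1 + exp(−a(θ − b)))
logit = ln(0.4500/0.5500) = -0.2007
θ = b + logit/(a) = 0.0 + (-0.2007)/0.9900 = -0.2027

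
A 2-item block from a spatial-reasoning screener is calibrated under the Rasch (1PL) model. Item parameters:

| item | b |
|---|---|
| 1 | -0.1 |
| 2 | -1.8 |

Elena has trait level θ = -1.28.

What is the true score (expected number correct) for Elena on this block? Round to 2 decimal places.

P(θ) = 1 / (1 + exp(−(θ − b)))
P_1 = 1/(1+e^{1.1800}) = 0.2351
P_2 = 1/(1+e^{-0.5200}) = 0.6271
E[score] = 0.2351 + 0.6271 = 0.8622

0.86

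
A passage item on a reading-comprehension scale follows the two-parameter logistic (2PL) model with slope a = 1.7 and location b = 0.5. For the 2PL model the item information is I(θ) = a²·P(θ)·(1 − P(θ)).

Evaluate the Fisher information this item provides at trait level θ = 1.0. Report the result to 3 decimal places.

P = 1/(1+e^{-0.8500}) = 0.7006
P(1−P) = 0.7006 × 0.2994 = 0.2098
I = a² × P(1−P) = 1.7² × 0.2098 = 0.60624

0.606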